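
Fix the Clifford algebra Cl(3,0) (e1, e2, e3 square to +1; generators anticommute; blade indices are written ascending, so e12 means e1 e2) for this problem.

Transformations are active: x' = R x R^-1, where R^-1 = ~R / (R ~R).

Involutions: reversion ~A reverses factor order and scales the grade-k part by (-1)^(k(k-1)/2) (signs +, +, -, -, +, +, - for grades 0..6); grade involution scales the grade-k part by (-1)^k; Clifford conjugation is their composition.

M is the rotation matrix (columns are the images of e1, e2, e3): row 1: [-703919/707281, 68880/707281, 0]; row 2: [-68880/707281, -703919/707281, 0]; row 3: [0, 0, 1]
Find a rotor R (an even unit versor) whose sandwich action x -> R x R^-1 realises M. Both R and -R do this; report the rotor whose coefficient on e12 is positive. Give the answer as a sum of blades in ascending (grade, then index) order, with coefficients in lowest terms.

Method: write R = a + b12*e12 + b13*e13 + b23*e23 with a^2 + b12^2 + b13^2 + b23^2 = 1 (so R^-1 = ~R). Expanding the columns R e_j ~R gives tr M = 4a^2 - 1 and, from the antisymmetric part, M21 - M12 = -4a*b12, M13 - M31 = 4a*b13, M32 - M23 = -4a*b23.
Here tr M = -700557/707281, so a^2 = (1 + tr M)/4 = 1681/707281 and a = ±41/841. Taking a = 41/841: M21 - M12 = -137760/707281, M13 - M31 = 0, M32 - M23 = 0, giving b12 = 840/841, b13 = 0, b23 = 0, i.e. R = 41/841 + 840/841*e12.
Its e12 coefficient is already positive.
Answer: 41/841 + 840/841*e12. Why the constraint matters: R and -R act identically through the sandwich — M has trace -700557/707281 either way — so only the sign condition on e12 picks one of the two preimages.


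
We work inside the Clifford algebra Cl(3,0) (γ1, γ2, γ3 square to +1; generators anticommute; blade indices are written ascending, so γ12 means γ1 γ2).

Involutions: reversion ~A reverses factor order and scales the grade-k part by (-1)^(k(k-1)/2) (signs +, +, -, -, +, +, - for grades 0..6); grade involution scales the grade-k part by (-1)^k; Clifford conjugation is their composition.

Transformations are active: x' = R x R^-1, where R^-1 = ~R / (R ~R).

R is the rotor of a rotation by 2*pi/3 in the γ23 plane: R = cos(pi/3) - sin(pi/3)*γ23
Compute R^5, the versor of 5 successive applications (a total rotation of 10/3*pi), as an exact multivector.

Rotor phase runs at HALF the rotation angle; powers of one rotor simply add phase, so after 5 steps in γ23 the phase is 5*pi/3 = 5*pi/3 and R^5 = cos(5*pi/3) - sin(5*pi/3)*γ23.
cos(5*pi/3) = 1/2 and sin(5*pi/3) = -sqrt(3)/2, so R^5 = 1/2 + sqrt(3)/2*γ23. The net rotation is 4/3*pi (after discarding 1 full turn, each of which contributes a factor -1 to the rotor); the rotor keeps the half-angle phase exactly.
Answer: 1/2 + sqrt(3)/2*γ23


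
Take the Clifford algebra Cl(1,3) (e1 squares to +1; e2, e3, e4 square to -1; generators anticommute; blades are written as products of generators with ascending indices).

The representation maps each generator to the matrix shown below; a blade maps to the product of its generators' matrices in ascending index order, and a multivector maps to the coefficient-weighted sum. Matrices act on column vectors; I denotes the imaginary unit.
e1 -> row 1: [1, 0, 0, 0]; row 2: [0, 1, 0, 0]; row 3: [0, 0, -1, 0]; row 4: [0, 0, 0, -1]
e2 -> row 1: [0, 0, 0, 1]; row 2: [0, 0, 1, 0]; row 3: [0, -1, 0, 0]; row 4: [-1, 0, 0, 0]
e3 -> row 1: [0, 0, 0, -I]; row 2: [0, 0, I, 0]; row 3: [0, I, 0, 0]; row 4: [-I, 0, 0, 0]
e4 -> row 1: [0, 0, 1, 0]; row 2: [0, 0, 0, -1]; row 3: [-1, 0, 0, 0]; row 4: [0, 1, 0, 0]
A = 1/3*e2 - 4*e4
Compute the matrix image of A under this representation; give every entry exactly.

M = (1/3)*rho(e2) + (-4)*rho(e4), summed entrywise:
Answer: row 1: [0, 0, -4, 1/3]; row 2: [0, 0, 1/3, 4]; row 3: [4, -1/3, 0, 0]; row 4: [-1/3, -4, 0, 0]


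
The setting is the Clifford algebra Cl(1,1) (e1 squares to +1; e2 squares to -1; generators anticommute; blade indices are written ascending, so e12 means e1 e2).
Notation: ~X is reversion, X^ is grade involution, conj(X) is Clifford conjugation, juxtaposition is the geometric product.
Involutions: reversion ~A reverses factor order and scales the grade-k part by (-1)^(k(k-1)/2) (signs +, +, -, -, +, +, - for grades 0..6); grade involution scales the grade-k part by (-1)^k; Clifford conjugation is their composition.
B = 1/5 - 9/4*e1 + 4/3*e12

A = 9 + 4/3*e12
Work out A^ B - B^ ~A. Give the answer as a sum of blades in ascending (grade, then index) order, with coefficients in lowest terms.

first term: 161/45 - 81/4*e1 + 3*e2 + 184/15*e12
second term: 1/45 + 81/4*e1 - 3*e2 + 176/15*e12
Answer: 32/9 - 81/2*e1 + 6*e2 + 8/15*e12


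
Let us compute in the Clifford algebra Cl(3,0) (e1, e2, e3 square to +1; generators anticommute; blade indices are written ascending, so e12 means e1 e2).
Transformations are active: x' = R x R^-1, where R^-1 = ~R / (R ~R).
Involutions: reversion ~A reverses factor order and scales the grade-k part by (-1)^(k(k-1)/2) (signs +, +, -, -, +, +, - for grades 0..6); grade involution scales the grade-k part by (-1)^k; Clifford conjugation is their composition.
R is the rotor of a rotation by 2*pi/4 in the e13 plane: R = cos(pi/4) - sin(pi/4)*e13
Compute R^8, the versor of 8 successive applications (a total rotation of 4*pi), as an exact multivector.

Half-angle bookkeeping: 8 applications in e13 add up to rotor phase 8*pi/4 = 2*pi, so R^8 = cos(2*pi) - sin(2*pi)*e13.
cos(2*pi) = 1 and sin(2*pi) = 0, so R^8 = 1. The total rotation 4*pi is 2 full turns, so every vector returns to itself, yet the rotor is +1, back on the identity sheet (an even number of 2*pi turns).
Answer: 1


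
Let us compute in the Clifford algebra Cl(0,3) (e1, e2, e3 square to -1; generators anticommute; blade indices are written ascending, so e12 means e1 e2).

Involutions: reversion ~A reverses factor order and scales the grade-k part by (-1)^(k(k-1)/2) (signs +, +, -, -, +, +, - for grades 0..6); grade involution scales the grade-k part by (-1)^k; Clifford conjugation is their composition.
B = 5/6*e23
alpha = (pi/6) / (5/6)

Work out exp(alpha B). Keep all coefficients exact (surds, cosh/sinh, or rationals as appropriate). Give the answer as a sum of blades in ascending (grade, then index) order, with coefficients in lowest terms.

B^2 = (5/6)^2*(e23)^2 = 25/36*(-1) = -25/36 (a basis 2-blade squares to minus the product of its generators' squares).
B^2 = -25/36 — circular case — the even/odd split gives cos and sin: l = 5/6, alpha*l = pi/6, so exp(alpha B) = cos(pi/6) + (sin(pi/6)/(5/6))*B = sqrt(3)/2 + (3/5)*B.
Answer: sqrt(3)/2 + 1/2*e23


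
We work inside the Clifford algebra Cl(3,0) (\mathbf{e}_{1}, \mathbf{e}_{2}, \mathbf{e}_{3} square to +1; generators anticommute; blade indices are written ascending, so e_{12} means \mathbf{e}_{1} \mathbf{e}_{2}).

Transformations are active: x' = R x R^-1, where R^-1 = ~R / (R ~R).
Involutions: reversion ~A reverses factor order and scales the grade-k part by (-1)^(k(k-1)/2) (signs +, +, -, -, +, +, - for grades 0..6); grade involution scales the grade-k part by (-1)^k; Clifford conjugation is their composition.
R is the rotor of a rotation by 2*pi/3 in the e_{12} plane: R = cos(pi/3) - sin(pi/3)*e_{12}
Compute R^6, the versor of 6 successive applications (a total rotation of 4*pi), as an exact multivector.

The rotor phase is half the rotation angle and phases add under composition, so 6 steps in the e_{12} plane accumulate phase 6*(pi/3) = 2 \pi: R^6 = cos(2 \pi) - sin(2 \pi)*e_{12}.
cos(2 \pi) = 1 and sin(2 \pi) = 0, so R^6 = 1. The total rotation 4*pi is 2 full turns, so every vector returns to itself, yet the rotor is +1, back on the identity sheet (an even number of 2*pi turns).
Answer: 1


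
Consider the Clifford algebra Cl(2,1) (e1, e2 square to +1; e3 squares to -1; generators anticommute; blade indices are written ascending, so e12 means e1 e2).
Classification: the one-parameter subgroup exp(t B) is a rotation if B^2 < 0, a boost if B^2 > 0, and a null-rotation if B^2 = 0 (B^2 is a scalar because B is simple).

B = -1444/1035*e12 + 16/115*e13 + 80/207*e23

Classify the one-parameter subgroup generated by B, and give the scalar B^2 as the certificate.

B^2 term by term: the squares give (-1444/1035)^2*(e12)^2 + (16/115)^2*(e13)^2 + (80/207)^2*(e23)^2 = 2085136/1071225*(-1) + 256/13225*(+1) + 6400/42849*(+1) = -16/9 (each basis 2-blade squares to minus the product of its generators' squares); cross terms between blades sharing an index anticommute and cancel. So B^2 = -16/9.
Answer: rotation, certificate B^2 = -16/9. The scalar -16/9 is the complete invariant here: its sign names the subgroup type.


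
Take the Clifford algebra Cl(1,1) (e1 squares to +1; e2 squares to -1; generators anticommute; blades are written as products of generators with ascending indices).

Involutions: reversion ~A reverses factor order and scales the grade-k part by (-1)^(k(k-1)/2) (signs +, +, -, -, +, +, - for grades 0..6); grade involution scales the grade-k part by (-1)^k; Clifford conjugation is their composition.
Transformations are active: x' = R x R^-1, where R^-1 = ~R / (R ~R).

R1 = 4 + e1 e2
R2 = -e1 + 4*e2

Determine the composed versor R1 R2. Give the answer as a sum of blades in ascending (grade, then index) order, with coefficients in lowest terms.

Distribute over the terms of R1 (each basis-blade product reordered to ascending indices, repeated generators contracted through their squares):
(4) R2 = -4*e1 + 16*e2
(e1 e2) R2 = -4*e1 + e2
Summing the partial products and collecting blades:
Answer: -8*e1 + 17*e2


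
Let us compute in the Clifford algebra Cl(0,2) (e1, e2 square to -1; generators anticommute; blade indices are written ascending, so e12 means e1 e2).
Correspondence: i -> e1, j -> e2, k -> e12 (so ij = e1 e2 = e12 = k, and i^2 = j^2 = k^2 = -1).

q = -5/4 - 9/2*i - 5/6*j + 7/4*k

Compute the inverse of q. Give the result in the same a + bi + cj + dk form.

In blades: q = -5/4 - 9/2*e1 - 5/6*e2 + 7/4*e12.
With qbar = -5/4 + 9/2*e1 + 5/6*e2 - 7/4*e12 (scalar fixed, mapped units negated), q qbar = 1841/72 (the sum of squared coefficients), so q^-1 = qbar / (1841/72) = -90/1841 + 324/1841*e1 + 60/1841*e2 - 18/263*e12; translating back:
Answer: -90/1841 + 324/1841*i + 60/1841*j - 18/263*k


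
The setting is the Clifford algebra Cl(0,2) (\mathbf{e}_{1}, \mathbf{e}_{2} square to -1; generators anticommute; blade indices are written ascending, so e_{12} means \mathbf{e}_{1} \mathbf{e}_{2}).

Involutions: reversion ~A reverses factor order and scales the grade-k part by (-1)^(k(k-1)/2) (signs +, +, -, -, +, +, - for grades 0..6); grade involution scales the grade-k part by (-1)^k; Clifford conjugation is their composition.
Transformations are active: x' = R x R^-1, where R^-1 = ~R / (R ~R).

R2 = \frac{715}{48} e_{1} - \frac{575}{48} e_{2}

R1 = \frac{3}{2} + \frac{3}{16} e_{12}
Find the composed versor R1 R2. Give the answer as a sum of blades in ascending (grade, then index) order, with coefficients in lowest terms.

Distribute over the terms of R1 (each basis-blade product reordered to ascending indices, repeated generators contracted through their squares):
(\frac{3}{2}) R2 = \frac{715}{32} e_{1} - \frac{575}{32} e_{2}
(\frac{3}{16} e_{12}) R2 = \frac{575}{256} e_{1} + \frac{715}{256} e_{2}
Summing the partial products and collecting blades:
Answer: \frac{6295}{256} e_{1} - \frac{3885}{256} e_{2}


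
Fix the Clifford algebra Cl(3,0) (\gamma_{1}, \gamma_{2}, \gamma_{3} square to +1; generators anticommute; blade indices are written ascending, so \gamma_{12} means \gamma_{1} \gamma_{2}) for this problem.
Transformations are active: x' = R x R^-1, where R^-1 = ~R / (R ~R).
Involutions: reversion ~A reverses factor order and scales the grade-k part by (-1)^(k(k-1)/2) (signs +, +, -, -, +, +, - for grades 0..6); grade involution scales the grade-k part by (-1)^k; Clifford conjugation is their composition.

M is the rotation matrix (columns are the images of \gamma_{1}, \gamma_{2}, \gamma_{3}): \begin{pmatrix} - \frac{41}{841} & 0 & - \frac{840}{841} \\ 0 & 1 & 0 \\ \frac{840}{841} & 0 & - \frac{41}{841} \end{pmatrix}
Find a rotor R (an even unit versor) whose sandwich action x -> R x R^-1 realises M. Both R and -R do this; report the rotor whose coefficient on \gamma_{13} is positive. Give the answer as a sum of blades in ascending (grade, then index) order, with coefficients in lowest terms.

Method: write R = a + b12*\gamma_{12} + b13*\gamma_{13} + b23*\gamma_{23} with a^2 + b12^2 + b13^2 + b23^2 = 1 (so R^-1 = ~R). Expanding the columns R e_j ~R gives tr M = 4a^2 - 1 and, from the antisymmetric part, M21 - M12 = -4a*b12, M13 - M31 = 4a*b13, M32 - M23 = -4a*b23.
Here tr M = \frac{759}{841}, so a^2 = (1 + tr M)/4 = \frac{400}{841} and a = ±\frac{20}{29}. Taking a = \frac{20}{29}: M21 - M12 = 0, M13 - M31 = -\frac{1680}{841}, M32 - M23 = 0, giving b12 = 0, b13 = -\frac{21}{29}, b23 = 0, i.e. R = \frac{20}{29} - \frac{21}{29} \gamma_{13}.
Its \gamma_{13} coefficient is negative, so report the other preimage -R.
Answer: -\frac{20}{29} + \frac{21}{29} \gamma_{13}. Note: both R and -R realise this M (trace \frac{759}{841}); the covering map identifies them, and the \gamma_{13}-coefficient sign is the tie-breaker.


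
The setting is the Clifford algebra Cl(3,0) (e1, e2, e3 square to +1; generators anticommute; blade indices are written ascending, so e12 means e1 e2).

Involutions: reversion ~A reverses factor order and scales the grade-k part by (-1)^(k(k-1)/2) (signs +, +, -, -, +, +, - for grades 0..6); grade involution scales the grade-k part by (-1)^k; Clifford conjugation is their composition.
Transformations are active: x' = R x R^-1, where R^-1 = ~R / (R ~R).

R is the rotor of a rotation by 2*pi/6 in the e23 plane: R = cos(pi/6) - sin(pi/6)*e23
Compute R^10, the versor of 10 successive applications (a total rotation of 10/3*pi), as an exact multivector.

Half-angle bookkeeping: 10 applications in e23 add up to rotor phase 10*pi/6 = 5*pi/3, so R^10 = cos(5*pi/3) - sin(5*pi/3)*e23.
cos(5*pi/3) = 1/2 and sin(5*pi/3) = -sqrt(3)/2, so R^10 = 1/2 + sqrt(3)/2*e23. The net rotation is 4/3*pi (after discarding 1 full turn, each of which contributes a factor -1 to the rotor); the rotor keeps the half-angle phase exactly.
Answer: 1/2 + sqrt(3)/2*e23


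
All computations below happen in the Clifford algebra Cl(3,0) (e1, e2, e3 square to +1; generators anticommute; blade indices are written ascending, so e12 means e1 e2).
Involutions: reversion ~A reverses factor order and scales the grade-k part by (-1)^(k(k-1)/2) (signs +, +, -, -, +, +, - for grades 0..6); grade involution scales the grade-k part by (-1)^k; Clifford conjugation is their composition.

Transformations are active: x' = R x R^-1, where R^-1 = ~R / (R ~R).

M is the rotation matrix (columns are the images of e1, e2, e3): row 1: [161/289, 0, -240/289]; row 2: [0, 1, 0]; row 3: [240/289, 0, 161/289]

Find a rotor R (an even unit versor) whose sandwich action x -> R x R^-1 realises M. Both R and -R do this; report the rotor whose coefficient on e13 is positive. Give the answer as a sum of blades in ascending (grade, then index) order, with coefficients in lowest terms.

Method: write R = a + b12*e12 + b13*e13 + b23*e23 with a^2 + b12^2 + b13^2 + b23^2 = 1 (so R^-1 = ~R). Expanding the columns R e_j ~R gives tr M = 4a^2 - 1 and, from the antisymmetric part, M21 - M12 = -4a*b12, M13 - M31 = 4a*b13, M32 - M23 = -4a*b23.
Here tr M = 611/289, so a^2 = (1 + tr M)/4 = 225/289 and a = ±15/17. Taking a = 15/17: M21 - M12 = 0, M13 - M31 = -480/289, M32 - M23 = 0, giving b12 = 0, b13 = -8/17, b23 = 0, i.e. R = 15/17 - 8/17*e13.
Its e13 coefficient is negative, so report the other preimage -R.
Answer: -15/17 + 8/17*e13. Note: both R and -R realise this M (trace 611/289); the covering map identifies them, and the e13-coefficient sign is the tie-breaker.


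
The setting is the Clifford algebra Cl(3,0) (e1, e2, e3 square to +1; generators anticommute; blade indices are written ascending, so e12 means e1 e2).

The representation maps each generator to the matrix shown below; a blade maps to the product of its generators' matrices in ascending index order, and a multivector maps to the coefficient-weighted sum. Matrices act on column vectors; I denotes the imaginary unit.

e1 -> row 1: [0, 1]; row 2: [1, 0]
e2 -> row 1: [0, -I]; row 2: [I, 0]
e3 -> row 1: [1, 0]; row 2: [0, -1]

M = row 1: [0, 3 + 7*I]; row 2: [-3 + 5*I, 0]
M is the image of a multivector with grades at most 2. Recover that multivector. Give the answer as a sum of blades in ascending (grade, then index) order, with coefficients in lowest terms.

Method: 1, rho(e1), rho(e2), rho(e3) form a trace-orthogonal basis of the 2x2 complex matrices (tr(X Y) = 2 if X = Y, else 0), so M = m0*1 + m1*rho(e1) + m2*rho(e2) + m3*rho(e3) with m0 = tr(M)/2 = 0, m1 = tr(M rho(e1))/2 = 6*I, m2 = tr(M rho(e2))/2 = -1 + 3*I, m3 = tr(M rho(e3))/2 = 0.
Multiplying table entries, the bivector images are rho(e12) = I*rho(e3), rho(e13) = -I*rho(e2), rho(e23) = I*rho(e1); with real blade coefficients the real parts of m0..m3 are the coefficients of 1, e1, e2, e3 and the imaginary parts give the bivectors (e23: Im m1, e13: -Im m2, e12: Im m3).
Answer: -e2 - 3*e13 + 6*e23


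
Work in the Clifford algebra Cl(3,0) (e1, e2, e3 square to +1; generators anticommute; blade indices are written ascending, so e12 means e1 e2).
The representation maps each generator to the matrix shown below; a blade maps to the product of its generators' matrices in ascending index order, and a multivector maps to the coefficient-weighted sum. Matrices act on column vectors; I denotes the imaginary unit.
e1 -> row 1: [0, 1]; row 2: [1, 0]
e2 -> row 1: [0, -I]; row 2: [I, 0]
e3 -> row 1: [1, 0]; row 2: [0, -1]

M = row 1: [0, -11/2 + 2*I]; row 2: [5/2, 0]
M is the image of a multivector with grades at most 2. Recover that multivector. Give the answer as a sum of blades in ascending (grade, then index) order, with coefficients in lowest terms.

Method: 1, rho(e1), rho(e2), rho(e3) form a trace-orthogonal basis of the 2x2 complex matrices (tr(X Y) = 2 if X = Y, else 0), so M = m0*1 + m1*rho(e1) + m2*rho(e2) + m3*rho(e3) with m0 = tr(M)/2 = 0, m1 = tr(M rho(e1))/2 = -3/2 + I, m2 = tr(M rho(e2))/2 = -1 - 4*I, m3 = tr(M rho(e3))/2 = 0.
Multiplying table entries, the bivector images are rho(e12) = I*rho(e3), rho(e13) = -I*rho(e2), rho(e23) = I*rho(e1); with real blade coefficients the real parts of m0..m3 are the coefficients of 1, e1, e2, e3 and the imaginary parts give the bivectors (e23: Im m1, e13: -Im m2, e12: Im m3).
Answer: -3/2*e1 - e2 + 4*e13 + e23


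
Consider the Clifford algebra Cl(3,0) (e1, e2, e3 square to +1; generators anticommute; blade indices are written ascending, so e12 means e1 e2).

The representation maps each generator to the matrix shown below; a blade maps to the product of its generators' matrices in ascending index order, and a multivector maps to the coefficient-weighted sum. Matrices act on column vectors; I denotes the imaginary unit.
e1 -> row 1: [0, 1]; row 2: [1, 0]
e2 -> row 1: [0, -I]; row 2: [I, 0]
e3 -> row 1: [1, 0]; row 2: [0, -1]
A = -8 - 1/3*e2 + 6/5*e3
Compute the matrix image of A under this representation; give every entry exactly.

M = (-8)*1 + (-1/3)*rho(e2) + (6/5)*rho(e3), summed entrywise (1 is the identity matrix):
Answer: row 1: [-34/5, I/3]; row 2: [-I/3, -46/5]


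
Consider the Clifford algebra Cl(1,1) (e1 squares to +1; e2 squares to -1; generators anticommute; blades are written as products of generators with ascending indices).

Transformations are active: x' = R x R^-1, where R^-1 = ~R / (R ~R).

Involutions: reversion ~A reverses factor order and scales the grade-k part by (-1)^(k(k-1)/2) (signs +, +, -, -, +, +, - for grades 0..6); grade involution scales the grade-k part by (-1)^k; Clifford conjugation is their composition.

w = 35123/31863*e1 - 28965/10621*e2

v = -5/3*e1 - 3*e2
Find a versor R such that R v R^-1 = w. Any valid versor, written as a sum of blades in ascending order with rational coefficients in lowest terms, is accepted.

Key observation: q(v) = q(w) = -56/9 (sandwiches preserve the norm), so R = v + w = -5994/10621*e1 - 60828/10621*e2 works whenever it is invertible — the component of v along it is kept and (v - w)/2 reverses, sending v to w.
Answer: -5994/10621*e1 - 60828/10621*e2


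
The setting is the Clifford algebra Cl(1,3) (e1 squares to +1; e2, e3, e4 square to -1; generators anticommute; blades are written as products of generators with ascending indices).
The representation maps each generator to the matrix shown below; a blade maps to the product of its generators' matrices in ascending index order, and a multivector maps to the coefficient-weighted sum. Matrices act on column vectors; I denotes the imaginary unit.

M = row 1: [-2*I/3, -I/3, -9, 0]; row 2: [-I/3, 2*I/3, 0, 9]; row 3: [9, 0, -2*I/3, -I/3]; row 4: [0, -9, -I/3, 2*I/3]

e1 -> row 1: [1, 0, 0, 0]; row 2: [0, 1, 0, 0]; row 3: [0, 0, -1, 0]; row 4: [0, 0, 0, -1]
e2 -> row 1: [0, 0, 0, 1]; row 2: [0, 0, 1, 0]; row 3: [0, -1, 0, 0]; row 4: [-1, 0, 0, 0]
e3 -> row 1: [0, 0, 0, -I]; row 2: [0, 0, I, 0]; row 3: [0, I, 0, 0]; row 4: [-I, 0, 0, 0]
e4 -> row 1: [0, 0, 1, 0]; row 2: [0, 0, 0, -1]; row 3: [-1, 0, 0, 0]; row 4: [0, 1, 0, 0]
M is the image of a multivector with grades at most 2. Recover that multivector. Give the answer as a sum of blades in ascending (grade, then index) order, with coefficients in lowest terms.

Method: the blade images are trace-orthogonal — tr(rho(e_A) rho(e_B)^-1) = 4 if A = B and 0 otherwise — and rho(e_A)^-1 = (e_A)^2 * rho(e_A) with (e_A)^2 = +1 or -1, so the coefficient of e_A in the preimage is (e_A)^2 * tr(M rho(e_A))/4.
Nonzero projections over blades of grade <= 2: e4: (e4)^2 = -1, tr(M rho(e4)) = 36, coefficient -9; e2 e3: (e2 e3)^2 = -1, tr(M rho(e2 e3)) = -8/3, coefficient 2/3; e3 e4: (e3 e4)^2 = -1, tr(M rho(e3 e4)) = -4/3, coefficient 1/3. Every other blade of grade <= 2 projects to 0.
Answer: -9*e4 + 2/3*e2 e3 + 1/3*e3 e4


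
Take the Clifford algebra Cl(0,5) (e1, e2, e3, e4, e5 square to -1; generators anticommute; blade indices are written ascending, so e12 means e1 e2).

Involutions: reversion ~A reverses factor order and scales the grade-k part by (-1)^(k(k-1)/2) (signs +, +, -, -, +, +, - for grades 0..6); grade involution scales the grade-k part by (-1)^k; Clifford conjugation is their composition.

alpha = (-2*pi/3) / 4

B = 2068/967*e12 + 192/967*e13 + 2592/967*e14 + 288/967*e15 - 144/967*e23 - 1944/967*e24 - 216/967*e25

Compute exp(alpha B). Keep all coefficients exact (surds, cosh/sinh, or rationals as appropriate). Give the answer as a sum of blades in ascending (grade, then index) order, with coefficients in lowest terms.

B^2 term by term: the squares give (2068/967)^2*(e12)^2 + (192/967)^2*(e13)^2 + (2592/967)^2*(e14)^2 + (288/967)^2*(e15)^2 + (-144/967)^2*(e23)^2 + (-1944/967)^2*(e24)^2 + (-216/967)^2*(e25)^2 = 4276624/935089*(-1) + 36864/935089*(-1) + 6718464/935089*(-1) + 82944/935089*(-1) + 20736/935089*(-1) + 3779136/935089*(-1) + 46656/935089*(-1) = -16 (each basis 2-blade squares to minus the product of its generators' squares); cross terms between blades sharing an index anticommute and cancel; the commuting (index-disjoint) pairs give grade-4 terms 2*c*c'*(blade product), which cancel blade by blade — e1234: 746496/935089 - 746496/935089 = 0; e1235: 82944/935089 - 82944/935089 = 0; e1245: 1119744/935089 - 1119744/935089 = 0 — confirming B is simple. So B^2 = -16.
B^2 = -16 — since the square is negative, the closed form is circular: l = 4, alpha*l = -2*pi/3, so exp(alpha B) = cos(-2*pi/3) + (sin(-2*pi/3)/4)*B = -1/2 + (-sqrt(3)/8)*B.
Answer: -1/2 - 517*sqrt(3)/1934*e12 - 24*sqrt(3)/967*e13 - 324*sqrt(3)/967*e14 - 36*sqrt(3)/967*e15 + 18*sqrt(3)/967*e23 + 243*sqrt(3)/967*e24 + 27*sqrt(3)/967*e25


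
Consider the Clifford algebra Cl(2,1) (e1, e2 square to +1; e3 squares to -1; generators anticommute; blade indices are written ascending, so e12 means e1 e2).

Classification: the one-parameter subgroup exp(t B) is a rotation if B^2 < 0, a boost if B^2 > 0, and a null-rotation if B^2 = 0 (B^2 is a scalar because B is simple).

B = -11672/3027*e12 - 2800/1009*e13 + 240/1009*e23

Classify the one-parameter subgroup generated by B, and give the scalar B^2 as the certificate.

B^2 term by term: the squares give (-11672/3027)^2*(e12)^2 + (-2800/1009)^2*(e13)^2 + (240/1009)^2*(e23)^2 = 136235584/9162729*(-1) + 7840000/1018081*(+1) + 57600/1018081*(+1) = -64/9 (each basis 2-blade squares to minus the product of its generators' squares); cross terms between blades sharing an index anticommute and cancel. So B^2 = -64/9.
Answer: rotation, certificate B^2 = -64/9. The invariant at work: B^2 = -64/9 is unchanged by conjugation, hence its sign classifies the subgroup whatever basis B is written in.


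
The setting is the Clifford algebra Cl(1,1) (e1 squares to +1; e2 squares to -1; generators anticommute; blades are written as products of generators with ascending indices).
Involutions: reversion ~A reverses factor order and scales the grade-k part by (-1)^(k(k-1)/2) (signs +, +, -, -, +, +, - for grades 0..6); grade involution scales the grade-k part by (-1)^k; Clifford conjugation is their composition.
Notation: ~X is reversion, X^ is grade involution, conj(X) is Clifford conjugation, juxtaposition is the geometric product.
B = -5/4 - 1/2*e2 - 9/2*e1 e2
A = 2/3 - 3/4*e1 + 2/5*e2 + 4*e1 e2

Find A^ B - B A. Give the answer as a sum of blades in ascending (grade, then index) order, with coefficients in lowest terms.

first term: -571/30 + 229/80*e1 - 77/24*e2 - 67/8*e1 e2
second term: -559/30 + 59/80*e1 - 101/24*e2 - 67/8*e1 e2
Answer: -2/5 + 17/8*e1 + e2


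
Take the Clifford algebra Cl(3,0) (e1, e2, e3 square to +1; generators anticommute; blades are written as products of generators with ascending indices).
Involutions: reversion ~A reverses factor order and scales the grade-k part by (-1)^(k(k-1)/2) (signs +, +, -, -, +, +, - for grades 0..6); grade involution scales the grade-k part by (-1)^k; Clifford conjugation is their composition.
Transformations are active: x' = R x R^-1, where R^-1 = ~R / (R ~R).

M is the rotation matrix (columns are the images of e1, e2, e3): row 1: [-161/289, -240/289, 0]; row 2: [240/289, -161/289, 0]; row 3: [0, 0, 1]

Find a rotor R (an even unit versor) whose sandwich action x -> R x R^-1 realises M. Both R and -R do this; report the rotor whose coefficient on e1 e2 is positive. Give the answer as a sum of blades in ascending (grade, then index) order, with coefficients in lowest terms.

Method: write R = a + b12*e1 e2 + b13*e1 e3 + b23*e2 e3 with a^2 + b12^2 + b13^2 + b23^2 = 1 (so R^-1 = ~R). Expanding the columns R e_j ~R gives tr M = 4a^2 - 1 and, from the antisymmetric part, M21 - M12 = -4a*b12, M13 - M31 = 4a*b13, M32 - M23 = -4a*b23.
Here tr M = -33/289, so a^2 = (1 + tr M)/4 = 64/289 and a = ±8/17. Taking a = 8/17: M21 - M12 = 480/289, M13 - M31 = 0, M32 - M23 = 0, giving b12 = -15/17, b13 = 0, b23 = 0, i.e. R = 8/17 - 15/17*e1 e2.
Its e1 e2 coefficient is negative, so report the other preimage -R.
Answer: -8/17 + 15/17*e1 e2. Sheet selection: the two-to-one cover makes ±R indistinguishable at the matrix level (trace -33/289), so uniqueness comes from the required sign on e1 e2.


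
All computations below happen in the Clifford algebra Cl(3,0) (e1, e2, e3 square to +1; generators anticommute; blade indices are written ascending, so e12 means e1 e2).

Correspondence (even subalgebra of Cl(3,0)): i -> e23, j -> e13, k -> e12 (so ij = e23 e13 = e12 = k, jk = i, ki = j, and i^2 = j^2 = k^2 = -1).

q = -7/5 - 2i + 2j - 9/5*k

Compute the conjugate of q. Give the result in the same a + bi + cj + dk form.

In blades: q = -7/5 - 9/5*e12 + 2*e13 - 2*e23.
Quaternion conjugation is reversion on the even subalgebra: the scalar is fixed and every grade-2 blade flips sign, giving -7/5 + 9/5*e12 - 2*e13 + 2*e23; translating back:
Answer: -7/5 + 2i - 2j + 9/5*k


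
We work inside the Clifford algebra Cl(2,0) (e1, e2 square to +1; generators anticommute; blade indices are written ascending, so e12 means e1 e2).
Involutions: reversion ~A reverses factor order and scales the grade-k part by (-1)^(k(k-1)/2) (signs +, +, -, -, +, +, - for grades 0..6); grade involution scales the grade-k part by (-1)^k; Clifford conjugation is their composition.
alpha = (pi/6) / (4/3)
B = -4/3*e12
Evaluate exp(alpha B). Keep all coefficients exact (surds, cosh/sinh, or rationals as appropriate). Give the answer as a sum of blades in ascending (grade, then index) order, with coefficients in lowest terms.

B^2 = (-4/3)^2*(e12)^2 = 16/9*(-1) = -16/9 (a basis 2-blade squares to minus the product of its generators' squares).
B^2 = -16/9 — since the square is negative, the closed form is circular: l = 4/3, alpha*l = pi/6, so exp(alpha B) = cos(pi/6) + (sin(pi/6)/(4/3))*B = sqrt(3)/2 + (3/8)*B.
Answer: sqrt(3)/2 - 1/2*e12


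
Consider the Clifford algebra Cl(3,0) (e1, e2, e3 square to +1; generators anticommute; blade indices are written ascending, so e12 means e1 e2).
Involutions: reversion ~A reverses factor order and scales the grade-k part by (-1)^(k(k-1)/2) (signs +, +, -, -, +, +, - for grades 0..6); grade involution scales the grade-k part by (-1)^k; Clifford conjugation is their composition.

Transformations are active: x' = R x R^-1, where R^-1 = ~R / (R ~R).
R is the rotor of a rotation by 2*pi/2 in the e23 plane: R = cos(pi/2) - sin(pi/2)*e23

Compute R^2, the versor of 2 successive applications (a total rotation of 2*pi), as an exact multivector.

Rotor phase runs at HALF the rotation angle; powers of one rotor simply add phase, so after 2 steps in e23 the phase is 2*pi/2 = pi and R^2 = cos(pi) - sin(pi)*e23.
cos(pi) = -1 and sin(pi) = 0, so R^2 = -1. The total rotation 2*pi is 1 full turn, so every vector returns to itself, yet the rotor is -1, on the OTHER sheet of the double cover (an odd number of 2*pi turns).
Answer: -1


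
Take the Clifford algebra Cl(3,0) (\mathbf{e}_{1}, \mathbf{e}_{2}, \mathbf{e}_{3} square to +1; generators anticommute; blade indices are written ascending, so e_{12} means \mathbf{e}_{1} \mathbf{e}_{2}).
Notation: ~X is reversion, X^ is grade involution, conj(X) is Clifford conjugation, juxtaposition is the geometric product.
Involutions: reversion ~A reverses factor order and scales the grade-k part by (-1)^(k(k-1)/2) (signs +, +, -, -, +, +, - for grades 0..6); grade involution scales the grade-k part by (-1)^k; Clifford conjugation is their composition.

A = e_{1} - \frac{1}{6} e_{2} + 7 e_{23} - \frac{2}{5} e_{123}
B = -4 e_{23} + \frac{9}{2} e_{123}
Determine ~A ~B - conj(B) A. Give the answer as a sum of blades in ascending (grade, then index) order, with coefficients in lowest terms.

first term: \frac{149}{5} - \frac{331}{10} e_{1} - \frac{2}{3} e_{3} - \frac{3}{4} e_{13} - \frac{9}{2} e_{23} + 4 e_{123}
second term: -\frac{131}{5} - \frac{299}{10} e_{1} + \frac{2}{3} e_{3} + \frac{3}{4} e_{13} + \frac{9}{2} e_{23} + 4 e_{123}
Answer: 56 - \frac{16}{5} e_{1} - \frac{4}{3} e_{3} - \frac{3}{2} e_{13} - 9 e_{23}


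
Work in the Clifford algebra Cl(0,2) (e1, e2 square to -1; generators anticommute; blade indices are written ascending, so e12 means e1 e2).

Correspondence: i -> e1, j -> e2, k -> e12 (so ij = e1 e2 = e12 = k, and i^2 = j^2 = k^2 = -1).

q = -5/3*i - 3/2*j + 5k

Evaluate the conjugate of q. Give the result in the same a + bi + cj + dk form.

In blades: q = -5/3*e1 - 3/2*e2 + 5*e12.
Conjugation here is Clifford conjugation: the scalar is fixed and the grade-1 and grade-2 blades all flip sign, giving 5/3*e1 + 3/2*e2 - 5*e12; translating back:
Answer: 5/3*i + 3/2*j - 5k


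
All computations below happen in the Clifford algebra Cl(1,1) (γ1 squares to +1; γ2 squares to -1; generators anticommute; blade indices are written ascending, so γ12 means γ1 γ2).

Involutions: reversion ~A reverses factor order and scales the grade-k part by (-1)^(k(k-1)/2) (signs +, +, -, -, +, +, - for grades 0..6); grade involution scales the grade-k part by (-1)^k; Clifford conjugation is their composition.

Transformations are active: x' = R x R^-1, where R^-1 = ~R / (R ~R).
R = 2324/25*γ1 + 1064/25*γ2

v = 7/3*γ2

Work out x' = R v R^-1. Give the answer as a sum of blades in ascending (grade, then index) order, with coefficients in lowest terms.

~R = 2324/25*γ1 + 1064/25*γ2, and R ~R = 853776/125, so R^-1 = ~R / (853776/125).
R v = -7448/75 + 16268/75*γ12
Answer: -44156/16335*γ1 - 58331/16335*γ2


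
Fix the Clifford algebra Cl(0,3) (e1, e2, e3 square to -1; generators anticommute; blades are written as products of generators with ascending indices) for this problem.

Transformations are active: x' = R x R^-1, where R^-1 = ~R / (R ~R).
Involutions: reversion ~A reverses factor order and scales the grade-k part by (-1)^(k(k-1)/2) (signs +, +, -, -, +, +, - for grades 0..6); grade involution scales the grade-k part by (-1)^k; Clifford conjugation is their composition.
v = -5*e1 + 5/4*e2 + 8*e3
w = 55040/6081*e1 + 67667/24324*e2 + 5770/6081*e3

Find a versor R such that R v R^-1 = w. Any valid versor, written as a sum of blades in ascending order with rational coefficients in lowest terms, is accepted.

A norm check does it: q(v) = q(w) = -1449/16, hence R = v + w = 24635/6081*e1 + 24518/6081*e2 + 54418/6081*e3 realises the map — parallel part kept, (v - w)/2 negated, v carried to w.
Answer: 24635/6081*e1 + 24518/6081*e2 + 54418/6081*e3


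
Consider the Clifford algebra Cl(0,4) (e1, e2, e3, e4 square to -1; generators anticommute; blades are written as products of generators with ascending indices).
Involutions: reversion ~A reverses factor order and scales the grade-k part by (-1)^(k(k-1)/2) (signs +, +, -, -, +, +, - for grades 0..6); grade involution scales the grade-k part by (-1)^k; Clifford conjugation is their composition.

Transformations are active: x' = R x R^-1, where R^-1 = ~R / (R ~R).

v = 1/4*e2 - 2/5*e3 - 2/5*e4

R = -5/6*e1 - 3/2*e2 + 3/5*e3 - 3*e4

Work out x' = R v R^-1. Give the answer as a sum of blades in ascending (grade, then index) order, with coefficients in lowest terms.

~R = -5/6*e1 - 3/2*e2 + 3/5*e3 - 3*e4, and R ~R = -5537/450, so R^-1 = ~R / (-5537/450).
R v = -117/200 - 5/24*e1 e2 + 1/3*e1 e3 + 1/3*e1 e4 + 9/20*e2 e3 + 27/20*e2 e4 - 36/25*e3 e4
Answer: -1755/22148*e1 - 2174/5537*e2 + 25307/55370*e3 + 6353/55370*e4


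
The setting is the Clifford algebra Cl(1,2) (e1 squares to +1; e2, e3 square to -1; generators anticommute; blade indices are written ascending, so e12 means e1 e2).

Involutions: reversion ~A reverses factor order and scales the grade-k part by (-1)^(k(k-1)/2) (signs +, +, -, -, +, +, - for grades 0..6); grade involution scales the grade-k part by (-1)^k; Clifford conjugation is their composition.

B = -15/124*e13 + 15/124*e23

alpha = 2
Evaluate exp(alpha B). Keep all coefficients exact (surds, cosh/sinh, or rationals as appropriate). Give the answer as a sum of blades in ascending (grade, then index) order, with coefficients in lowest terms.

B^2 term by term: the squares give (-15/124)^2*(e13)^2 + (15/124)^2*(e23)^2 = 225/15376*(+1) + 225/15376*(-1) = 0 (each basis 2-blade squares to minus the product of its generators' squares); cross terms between blades sharing an index anticommute and cancel. So B^2 = 0.
B^2 = 0, so the series closes: exp(alpha B) = 1 + alpha B (parabolic case).
Answer: 1 - 15/62*e13 + 15/62*e23


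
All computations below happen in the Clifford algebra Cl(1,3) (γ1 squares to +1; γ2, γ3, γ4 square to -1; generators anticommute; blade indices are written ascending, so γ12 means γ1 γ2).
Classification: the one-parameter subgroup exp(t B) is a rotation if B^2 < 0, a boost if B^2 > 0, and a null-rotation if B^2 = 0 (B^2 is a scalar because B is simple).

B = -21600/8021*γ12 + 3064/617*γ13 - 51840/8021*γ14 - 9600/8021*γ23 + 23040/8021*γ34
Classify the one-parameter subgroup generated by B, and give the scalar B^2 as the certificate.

B^2 term by term: the squares give (-21600/8021)^2*(γ12)^2 + (3064/617)^2*(γ13)^2 + (-51840/8021)^2*(γ14)^2 + (-9600/8021)^2*(γ23)^2 + (23040/8021)^2*(γ34)^2 = 466560000/64336441*(+1) + 9388096/380689*(+1) + 2687385600/64336441*(+1) + 92160000/64336441*(-1) + 530841600/64336441*(-1) = 64 (each basis 2-blade squares to minus the product of its generators' squares); cross terms between blades sharing an index anticommute and cancel; the commuting (index-disjoint) pairs give grade-4 terms 2*c*c'*(blade product), which cancel blade by blade — γ1234: -995328000/64336441 + 995328000/64336441 = 0 — confirming B is simple. So B^2 = 64.
Answer: boost, certificate B^2 = 64. The invariant at work: B^2 = 64 is unchanged by conjugation, hence its sign classifies the subgroup whatever basis B is written in.


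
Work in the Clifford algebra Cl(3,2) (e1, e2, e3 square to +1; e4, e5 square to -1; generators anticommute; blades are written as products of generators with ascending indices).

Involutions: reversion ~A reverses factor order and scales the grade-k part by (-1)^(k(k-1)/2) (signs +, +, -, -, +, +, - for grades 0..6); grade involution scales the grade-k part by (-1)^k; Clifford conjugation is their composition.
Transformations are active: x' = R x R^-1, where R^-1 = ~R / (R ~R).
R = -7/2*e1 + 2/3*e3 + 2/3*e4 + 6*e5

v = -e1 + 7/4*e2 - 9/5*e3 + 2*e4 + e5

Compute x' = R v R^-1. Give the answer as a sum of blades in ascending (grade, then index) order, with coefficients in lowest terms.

~R = -7/2*e1 + 2/3*e3 + 2/3*e4 + 6*e5, and R ~R = -95/4, so R^-1 = ~R / (-95/4).
R v = -151/30 - 49/8*e1 e2 + 209/30*e1 e3 - 19/3*e1 e4 + 5/2*e1 e5 - 7/6*e2 e3 - 7/6*e2 e4 - 21/2*e2 e5 + 38/15*e3 e4 + 172/15*e3 e5 - 34/3*e4 e5
Answer: -689/1425*e1 - 7/4*e2 + 8903/4275*e3 - 7342/4275*e4 + 733/475*e5


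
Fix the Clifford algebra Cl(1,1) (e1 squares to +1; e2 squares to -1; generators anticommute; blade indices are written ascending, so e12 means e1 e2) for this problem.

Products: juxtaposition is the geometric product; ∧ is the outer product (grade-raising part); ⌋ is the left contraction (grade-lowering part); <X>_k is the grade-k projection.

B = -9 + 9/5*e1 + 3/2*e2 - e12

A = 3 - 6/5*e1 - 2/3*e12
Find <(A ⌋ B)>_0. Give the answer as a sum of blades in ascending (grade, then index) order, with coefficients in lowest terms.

step 1: -2137/75 + 27/5*e1 + 57/10*e2 - 3*e12
step 2: -2137/75
Answer: -2137/75


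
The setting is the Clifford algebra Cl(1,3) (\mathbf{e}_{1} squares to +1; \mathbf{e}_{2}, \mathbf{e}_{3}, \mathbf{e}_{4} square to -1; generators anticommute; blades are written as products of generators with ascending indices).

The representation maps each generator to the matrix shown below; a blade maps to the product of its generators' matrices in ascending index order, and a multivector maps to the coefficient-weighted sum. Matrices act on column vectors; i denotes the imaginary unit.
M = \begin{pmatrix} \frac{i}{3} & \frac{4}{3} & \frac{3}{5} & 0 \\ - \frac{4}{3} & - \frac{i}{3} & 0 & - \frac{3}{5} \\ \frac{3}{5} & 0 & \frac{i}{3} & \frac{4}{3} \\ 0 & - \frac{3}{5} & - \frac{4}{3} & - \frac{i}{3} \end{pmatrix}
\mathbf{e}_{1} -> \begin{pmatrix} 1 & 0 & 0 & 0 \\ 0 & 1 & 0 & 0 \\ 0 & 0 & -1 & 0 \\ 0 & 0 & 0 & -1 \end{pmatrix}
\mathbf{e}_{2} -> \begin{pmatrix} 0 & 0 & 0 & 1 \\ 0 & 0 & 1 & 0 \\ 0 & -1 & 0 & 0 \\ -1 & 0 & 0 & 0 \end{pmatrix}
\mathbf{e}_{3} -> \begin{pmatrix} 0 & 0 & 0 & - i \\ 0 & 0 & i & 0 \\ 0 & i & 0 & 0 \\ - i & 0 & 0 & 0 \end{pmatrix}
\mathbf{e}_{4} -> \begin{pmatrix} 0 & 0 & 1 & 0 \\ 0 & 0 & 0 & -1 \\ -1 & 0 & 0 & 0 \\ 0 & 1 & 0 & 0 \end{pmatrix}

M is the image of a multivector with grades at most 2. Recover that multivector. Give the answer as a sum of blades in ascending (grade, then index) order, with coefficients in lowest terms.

Method: the blade images are trace-orthogonal — tr(rho(e_A) rho(e_B)^-1) = 4 if A = B and 0 otherwise — and rho(e_A)^-1 = (e_A)^2 * rho(e_A) with (e_A)^2 = +1 or -1, so the coefficient of e_A in the preimage is (e_A)^2 * tr(M rho(e_A))/4.
Nonzero projections over blades of grade <= 2: e_{1} e_{4}: (e_{1} e_{4})^2 = +1, tr(M rho(e_{1} e_{4})) = \frac{12}{5}, coefficient \frac{3}{5}; e_{2} e_{3}: (e_{2} e_{3})^2 = -1, tr(M rho(e_{2} e_{3})) = \frac{4}{3}, coefficient -\frac{1}{3}; e_{2} e_{4}: (e_{2} e_{4})^2 = -1, tr(M rho(e_{2} e_{4})) = - \frac{16}{3}, coefficient \frac{4}{3}. Every other blade of grade <= 2 projects to 0.
Answer: \frac{3}{5} e_{1} e_{4} - \frac{1}{3} e_{2} e_{3} + \frac{4}{3} e_{2} e_{4}
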